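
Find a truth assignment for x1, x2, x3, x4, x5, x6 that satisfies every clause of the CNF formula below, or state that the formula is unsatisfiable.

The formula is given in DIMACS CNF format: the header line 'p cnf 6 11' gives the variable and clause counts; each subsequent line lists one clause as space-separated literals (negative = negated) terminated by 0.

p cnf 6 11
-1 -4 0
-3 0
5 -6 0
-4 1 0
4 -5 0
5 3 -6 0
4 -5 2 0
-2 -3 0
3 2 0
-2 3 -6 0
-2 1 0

The clause (¬x3) is unit, so x3 = False.
The clause (x2) is unit, so x2 = True.
The clause (¬x6) is unit, so x6 = False.
The clause (x1) is unit, so x1 = True.
The clause (¬x4) is unit, so x4 = False.
The clause (¬x5) is unit, so x5 = False.
This assignment satisfies each clause.

x1 ↦ True; x2 ↦ True; x3 ↦ False; x4 ↦ False; x5 ↦ False; x6 ↦ False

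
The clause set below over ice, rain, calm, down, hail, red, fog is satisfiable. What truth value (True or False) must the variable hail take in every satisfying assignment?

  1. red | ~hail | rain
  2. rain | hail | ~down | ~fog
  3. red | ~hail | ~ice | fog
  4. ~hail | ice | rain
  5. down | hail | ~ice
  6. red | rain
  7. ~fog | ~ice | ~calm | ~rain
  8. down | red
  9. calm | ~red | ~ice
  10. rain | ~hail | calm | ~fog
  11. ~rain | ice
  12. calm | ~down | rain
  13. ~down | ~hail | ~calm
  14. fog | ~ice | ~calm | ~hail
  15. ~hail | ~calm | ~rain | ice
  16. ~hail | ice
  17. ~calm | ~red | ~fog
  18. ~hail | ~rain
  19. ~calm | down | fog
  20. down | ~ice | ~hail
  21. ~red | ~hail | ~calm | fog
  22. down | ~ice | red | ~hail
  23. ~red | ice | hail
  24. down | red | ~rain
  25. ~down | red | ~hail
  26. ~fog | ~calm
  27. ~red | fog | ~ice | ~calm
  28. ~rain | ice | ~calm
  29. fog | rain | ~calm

False

Suppose hail = 1.
Unit clause (ice) forces ice = 1.
Unit clause (~rain) forces rain = 0.
Unit clause (red) forces red = 1.
Unit clause (calm) forces calm = 1.
Unit clause (~down) forces down = 0.
That conflicts with the unit clause (down).
So every satisfying assignment has hail = False.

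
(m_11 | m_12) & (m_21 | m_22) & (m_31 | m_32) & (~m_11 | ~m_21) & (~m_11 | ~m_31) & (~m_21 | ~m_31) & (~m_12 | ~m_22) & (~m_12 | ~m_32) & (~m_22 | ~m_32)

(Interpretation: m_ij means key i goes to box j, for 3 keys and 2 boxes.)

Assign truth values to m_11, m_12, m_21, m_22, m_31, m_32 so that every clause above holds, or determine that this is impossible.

Case m_11 = 1:
Unit clause (~m_21) forces m_21 = 0.
Unit clause (m_22) forces m_22 = 1.
Unit clause (~m_31) forces m_31 = 0.
Unit clause (m_32) forces m_32 = 1.
Now (~m_32) is unsatisfied and unit — conflict.
Backtrack on m_11: now try m_11 = 0.
Unit clause (m_12) forces m_12 = 1.
Unit clause (~m_22) forces m_22 = 0.
Unit clause (m_21) forces m_21 = 1.
Unit clause (~m_31) forces m_31 = 0.
Unit clause (m_32) forces m_32 = 1.
Now (~m_32) is unsatisfied and unit — conflict.
Either choice for m_11 ends in contradiction.

UNSATISFIABLE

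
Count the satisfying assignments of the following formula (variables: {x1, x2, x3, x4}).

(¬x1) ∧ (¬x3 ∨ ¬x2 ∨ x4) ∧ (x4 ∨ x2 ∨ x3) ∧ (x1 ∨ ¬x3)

3

There are 2^4 = 16 truth assignments over (x1, x2, x3, x4).
Check each against the 4 clauses (columns in the order x1, x2, x3, x4):
  F F F F  ✗ fails (x4 ∨ x2 ∨ x3)
  F F F T  ✓ satisfies all
  F F T F  ✗ fails (x1 ∨ ¬x3)
  F F T T  ✗ fails (x1 ∨ ¬x3)
  F T F F  ✓ satisfies all
  F T F T  ✓ satisfies all
  F T T F  ✗ fails (¬x3 ∨ ¬x2 ∨ x4)
  F T T T  ✗ fails (x1 ∨ ¬x3)
  T F F F  ✗ fails (¬x1)
  T F F T  ✗ fails (¬x1)
  T F T F  ✗ fails (¬x1)
  T F T T  ✗ fails (¬x1)
  T T F F  ✗ fails (¬x1)
  T T F T  ✗ fails (¬x1)
  T T T F  ✗ fails (¬x1)
  T T T T  ✗ fails (¬x1)
3 of the 16 rows are models.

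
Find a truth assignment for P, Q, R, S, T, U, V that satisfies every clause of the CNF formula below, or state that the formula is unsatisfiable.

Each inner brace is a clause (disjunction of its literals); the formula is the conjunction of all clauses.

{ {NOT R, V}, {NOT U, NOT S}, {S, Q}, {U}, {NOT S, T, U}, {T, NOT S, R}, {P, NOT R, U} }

From the singleton clause (U), U = true.
From the singleton clause (NOT S), S = false.
From the singleton clause (Q), Q = true.
Try R = false.
All clauses hold; P, T, V can take either value.

P ↦ false; Q ↦ true; R ↦ false; S ↦ false; T ↦ true; U ↦ true; V ↦ false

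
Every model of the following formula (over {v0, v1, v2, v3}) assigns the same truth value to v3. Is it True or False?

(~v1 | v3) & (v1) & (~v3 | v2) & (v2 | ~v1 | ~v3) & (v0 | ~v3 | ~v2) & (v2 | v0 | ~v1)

Suppose v3 = 0.
From the singleton clause (~v1), v1 = 0.
Now (v1) is unsatisfied and unit — conflict.
So every satisfying assignment has v3 = True.

True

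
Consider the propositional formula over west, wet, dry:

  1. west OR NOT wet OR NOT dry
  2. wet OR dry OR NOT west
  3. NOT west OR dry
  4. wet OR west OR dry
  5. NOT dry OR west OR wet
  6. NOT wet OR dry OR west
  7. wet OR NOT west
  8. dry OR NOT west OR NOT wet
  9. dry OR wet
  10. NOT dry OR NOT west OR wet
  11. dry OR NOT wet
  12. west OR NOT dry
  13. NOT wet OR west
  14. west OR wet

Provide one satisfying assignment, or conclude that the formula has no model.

west ↦ true,  wet ↦ true,  dry ↦ true

Suppose west = true.
From the singleton clause (dry), dry = true.
From the singleton clause (wet), wet = true.
All clauses are satisfied.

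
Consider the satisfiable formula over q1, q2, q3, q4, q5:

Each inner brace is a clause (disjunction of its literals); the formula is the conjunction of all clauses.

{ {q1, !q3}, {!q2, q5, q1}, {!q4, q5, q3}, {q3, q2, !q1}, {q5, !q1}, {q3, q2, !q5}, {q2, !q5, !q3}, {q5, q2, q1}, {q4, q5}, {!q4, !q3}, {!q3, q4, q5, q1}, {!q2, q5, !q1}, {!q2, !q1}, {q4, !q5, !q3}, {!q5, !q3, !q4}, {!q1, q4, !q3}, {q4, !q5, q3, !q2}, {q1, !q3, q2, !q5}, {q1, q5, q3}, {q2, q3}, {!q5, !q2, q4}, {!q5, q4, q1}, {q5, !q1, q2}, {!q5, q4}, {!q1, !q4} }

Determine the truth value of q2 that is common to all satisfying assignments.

True

Suppose q2 = false.
Unit clause (q3) forces q3 = true.
Unit clause (q1) forces q1 = true.
Unit clause (q5) forces q5 = true.
That conflicts with the unit clause (!q5).
So every satisfying assignment has q2 = True.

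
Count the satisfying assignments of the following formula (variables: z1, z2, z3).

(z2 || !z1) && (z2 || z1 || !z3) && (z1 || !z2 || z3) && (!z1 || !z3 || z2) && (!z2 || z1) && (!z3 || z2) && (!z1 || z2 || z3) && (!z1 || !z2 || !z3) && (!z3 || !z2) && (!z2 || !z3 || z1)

There are 2^3 = 8 truth assignments over (z1, z2, z3).
Check each against the 10 clauses (columns in the order z1, z2, z3):
  F F F  ✓ satisfies all
  F F T  ✗ fails (z2 || z1 || !z3)
  F T F  ✗ fails (z1 || !z2 || z3)
  F T T  ✗ fails (!z2 || z1)
  T F F  ✗ fails (z2 || !z1)
  T F T  ✗ fails (z2 || !z1)
  T T F  ✓ satisfies all
  T T T  ✗ fails (!z1 || !z2 || !z3)
2 of the 8 rows are models.

2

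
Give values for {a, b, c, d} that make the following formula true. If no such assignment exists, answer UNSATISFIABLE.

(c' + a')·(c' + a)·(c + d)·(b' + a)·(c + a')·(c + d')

UNSATISFIABLE

Try c = 0.
(d) alone gives d = 1.
Now (d') is unsatisfied and unit — conflict.
Undo c and try c = 1.
(a') alone gives a = 0.
Now (a) is unsatisfied and unit — conflict.
Neither c = 1 nor c = 0 works.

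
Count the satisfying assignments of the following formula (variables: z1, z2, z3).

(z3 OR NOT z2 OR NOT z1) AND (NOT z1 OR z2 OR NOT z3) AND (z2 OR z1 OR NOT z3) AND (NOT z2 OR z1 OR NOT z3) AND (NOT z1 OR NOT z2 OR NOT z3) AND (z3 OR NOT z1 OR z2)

There are 2^3 = 8 truth assignments over (z1, z2, z3).
Split on z3. With z3 = true, the clauses containing z3 are satisfied and NOT z3 drops from the rest; 0 of the 2^2 = 4 assignments to the other variables satisfy what remains.
With z3 = false, by the same count on the reduced clause set, 2 assignments work.
(One model: z1=F, z2=F, z3=F.)
Total: 0 + 2 = 2.

2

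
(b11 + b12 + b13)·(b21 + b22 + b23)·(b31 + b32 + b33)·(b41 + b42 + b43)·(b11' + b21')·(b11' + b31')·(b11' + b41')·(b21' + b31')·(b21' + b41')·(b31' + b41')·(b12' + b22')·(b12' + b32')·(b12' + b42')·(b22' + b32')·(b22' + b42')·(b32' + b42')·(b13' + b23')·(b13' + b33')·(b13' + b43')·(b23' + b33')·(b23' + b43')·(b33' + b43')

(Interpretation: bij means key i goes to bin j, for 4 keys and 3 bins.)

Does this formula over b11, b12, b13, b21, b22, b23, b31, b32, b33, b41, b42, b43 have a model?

Branch on b11: set b11 = 0.
Branch on b12: set b12 = 1.
The clause (b22') is unit, so b22 = 0.
The clause (b32') is unit, so b32 = 0.
The clause (b42') is unit, so b42 = 0.
Branch on b21: set b21 = 1.
The clause (b31') is unit, so b31 = 0.
The clause (b33) is unit, so b33 = 1.
The clause (b41') is unit, so b41 = 0.
The clause (b43) is unit, so b43 = 1.
That conflicts with the unit clause (b43').
Undo b21 and try b21 = 0.
The clause (b23) is unit, so b23 = 1.
The clause (b13') is unit, so b13 = 0.
The clause (b33') is unit, so b33 = 0.
The clause (b31) is unit, so b31 = 1.
The clause (b41') is unit, so b41 = 0.
The clause (b43) is unit, so b43 = 1.
That conflicts with the unit clause (b43').
Both values of b21 lead to a conflict.
Undo b12 and try b12 = 0.
The clause (b13) is unit, so b13 = 1.
The clause (b23') is unit, so b23 = 0.
The clause (b33') is unit, so b33 = 0.
The clause (b43') is unit, so b43 = 0.
Branch on b21: set b21 = 1.
The clause (b31') is unit, so b31 = 0.
The clause (b32) is unit, so b32 = 1.
The clause (b41') is unit, so b41 = 0.
The clause (b42) is unit, so b42 = 1.
That conflicts with the unit clause (b42').
Undo b21 and try b21 = 0.
The clause (b22) is unit, so b22 = 1.
The clause (b32') is unit, so b32 = 0.
The clause (b31) is unit, so b31 = 1.
The clause (b41') is unit, so b41 = 0.
The clause (b42) is unit, so b42 = 1.
That conflicts with the unit clause (b42').
Both values of b21 lead to a conflict.
Both values of b12 lead to a conflict.
Undo b11 and try b11 = 1.
The clause (b21') is unit, so b21 = 0.
The clause (b31') is unit, so b31 = 0.
The clause (b41') is unit, so b41 = 0.
Branch on b22: set b22 = 1.
The clause (b12') is unit, so b12 = 0.
The clause (b32') is unit, so b32 = 0.
The clause (b33) is unit, so b33 = 1.
The clause (b42') is unit, so b42 = 0.
The clause (b43) is unit, so b43 = 1.
That conflicts with the unit clause (b43').
Undo b22 and try b22 = 0.
The clause (b23) is unit, so b23 = 1.
The clause (b13') is unit, so b13 = 0.
The clause (b33') is unit, so b33 = 0.
The clause (b32) is unit, so b32 = 1.
The clause (b12') is unit, so b12 = 0.
The clause (b42') is unit, so b42 = 0.
The clause (b43) is unit, so b43 = 1.
That conflicts with the unit clause (b43').
Both values of b22 lead to a conflict.
Both values of b11 lead to a conflict.
No assignment satisfies every clause.

No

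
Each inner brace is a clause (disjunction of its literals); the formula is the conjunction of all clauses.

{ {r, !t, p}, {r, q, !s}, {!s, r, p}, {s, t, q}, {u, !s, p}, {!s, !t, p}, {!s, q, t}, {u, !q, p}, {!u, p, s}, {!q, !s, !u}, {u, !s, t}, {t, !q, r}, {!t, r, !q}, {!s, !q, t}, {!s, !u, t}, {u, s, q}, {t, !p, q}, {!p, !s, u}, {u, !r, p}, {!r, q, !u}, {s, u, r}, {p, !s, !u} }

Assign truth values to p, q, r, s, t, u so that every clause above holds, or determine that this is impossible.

p ↦ true, q ↦ true, r ↦ true, s ↦ false, t ↦ true, u ↦ true

Case r = true:
Case u = true:
From the singleton clause (q), q = true.
From the singleton clause (!s), s = false.
From the singleton clause (p), p = true.
No clause remains; t is free.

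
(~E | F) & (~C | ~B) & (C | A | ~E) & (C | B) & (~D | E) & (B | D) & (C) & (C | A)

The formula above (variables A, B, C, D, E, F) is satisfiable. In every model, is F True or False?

True

Suppose F = 0.
From the singleton clause (~E), E = 0.
From the singleton clause (~D), D = 0.
From the singleton clause (B), B = 1.
From the singleton clause (~C), C = 0.
That conflicts with the unit clause (C).
So every satisfying assignment has F = True.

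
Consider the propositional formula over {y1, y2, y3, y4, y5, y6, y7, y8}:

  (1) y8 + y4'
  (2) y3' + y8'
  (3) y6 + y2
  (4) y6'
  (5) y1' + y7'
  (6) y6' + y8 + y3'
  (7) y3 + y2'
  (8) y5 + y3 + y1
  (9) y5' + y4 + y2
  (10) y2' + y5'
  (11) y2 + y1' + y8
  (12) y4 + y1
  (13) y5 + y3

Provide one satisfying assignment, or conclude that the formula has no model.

The clause (y6') is unit, so y6 = 0.
The clause (y2) is unit, so y2 = 1.
The clause (y3) is unit, so y3 = 1.
The clause (y8') is unit, so y8 = 0.
The clause (y4') is unit, so y4 = 0.
The clause (y5') is unit, so y5 = 0.
The clause (y1) is unit, so y1 = 1.
The clause (y7') is unit, so y7 = 0.
Every clause now holds.

y1=1, y2=1, y3=1, y4=0, y5=0, y6=0, y7=0, y8=0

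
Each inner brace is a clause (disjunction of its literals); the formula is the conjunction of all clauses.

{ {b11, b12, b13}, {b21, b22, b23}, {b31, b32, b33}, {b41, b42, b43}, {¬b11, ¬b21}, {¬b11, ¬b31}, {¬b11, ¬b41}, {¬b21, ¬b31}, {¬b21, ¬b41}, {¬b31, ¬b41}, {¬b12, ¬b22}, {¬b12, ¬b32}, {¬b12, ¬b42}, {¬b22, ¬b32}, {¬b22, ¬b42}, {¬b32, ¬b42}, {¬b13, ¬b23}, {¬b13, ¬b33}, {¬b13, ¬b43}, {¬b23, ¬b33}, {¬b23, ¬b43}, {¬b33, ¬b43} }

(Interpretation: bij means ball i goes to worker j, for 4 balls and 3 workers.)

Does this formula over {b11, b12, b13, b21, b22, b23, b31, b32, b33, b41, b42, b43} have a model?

Unsatisfiable

Branch on b11: set b11 = False.
Branch on b12: set b12 = True.
Unit clause (¬b22) forces b22 = False.
Unit clause (¬b32) forces b32 = False.
Unit clause (¬b42) forces b42 = False.
Branch on b21: set b21 = True.
Unit clause (¬b31) forces b31 = False.
Unit clause (b33) forces b33 = True.
Unit clause (¬b41) forces b41 = False.
Unit clause (b43) forces b43 = True.
That conflicts with the unit clause (¬b43).
Backtrack on b21: now try b21 = False.
Unit clause (b23) forces b23 = True.
Unit clause (¬b13) forces b13 = False.
Unit clause (¬b33) forces b33 = False.
Unit clause (b31) forces b31 = True.
Unit clause (¬b41) forces b41 = False.
Unit clause (b43) forces b43 = True.
That conflicts with the unit clause (¬b43).
Either choice for b21 ends in contradiction.
Backtrack on b12: now try b12 = False.
Unit clause (b13) forces b13 = True.
Unit clause (¬b23) forces b23 = False.
Unit clause (¬b33) forces b33 = False.
Unit clause (¬b43) forces b43 = False.
Branch on b21: set b21 = True.
Unit clause (¬b31) forces b31 = False.
Unit clause (b32) forces b32 = True.
Unit clause (¬b41) forces b41 = False.
Unit clause (b42) forces b42 = True.
That conflicts with the unit clause (¬b42).
Backtrack on b21: now try b21 = False.
Unit clause (b22) forces b22 = True.
Unit clause (¬b32) forces b32 = False.
Unit clause (b31) forces b31 = True.
Unit clause (¬b41) forces b41 = False.
Unit clause (b42) forces b42 = True.
That conflicts with the unit clause (¬b42).
Either choice for b21 ends in contradiction.
Either choice for b12 ends in contradiction.
Backtrack on b11: now try b11 = True.
Unit clause (¬b21) forces b21 = False.
Unit clause (¬b31) forces b31 = False.
Unit clause (¬b41) forces b41 = False.
Branch on b22: set b22 = True.
Unit clause (¬b12) forces b12 = False.
Unit clause (¬b32) forces b32 = False.
Unit clause (b33) forces b33 = True.
Unit clause (¬b42) forces b42 = False.
Unit clause (b43) forces b43 = True.
That conflicts with the unit clause (¬b43).
Backtrack on b22: now try b22 = False.
Unit clause (b23) forces b23 = True.
Unit clause (¬b13) forces b13 = False.
Unit clause (¬b33) forces b33 = False.
Unit clause (b32) forces b32 = True.
Unit clause (¬b12) forces b12 = False.
Unit clause (¬b42) forces b42 = False.
Unit clause (b43) forces b43 = True.
That conflicts with the unit clause (¬b43).
Either choice for b22 ends in contradiction.
Either choice for b11 ends in contradiction.
No assignment satisfies every clause.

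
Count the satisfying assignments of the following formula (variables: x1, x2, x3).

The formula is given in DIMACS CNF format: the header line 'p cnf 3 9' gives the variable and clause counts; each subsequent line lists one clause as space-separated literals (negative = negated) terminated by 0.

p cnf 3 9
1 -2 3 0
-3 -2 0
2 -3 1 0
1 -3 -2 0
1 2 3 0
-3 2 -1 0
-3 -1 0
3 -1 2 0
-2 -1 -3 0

1

There are 2^3 = 8 truth assignments over (x1, x2, x3).
Check each against the 9 clauses (columns in the order x1, x2, x3):
  F F F  ✗ fails (x1 ∨ x2 ∨ x3)
  F F T  ✗ fails (x2 ∨ ¬x3 ∨ x1)
  F T F  ✗ fails (x1 ∨ ¬x2 ∨ x3)
  F T T  ✗ fails (¬x3 ∨ ¬x2)
  T F F  ✗ fails (x3 ∨ ¬x1 ∨ x2)
  T F T  ✗ fails (¬x3 ∨ x2 ∨ ¬x1)
  T T F  ✓ satisfies all
  T T T  ✗ fails (¬x3 ∨ ¬x2)
1 of the 8 rows is a model.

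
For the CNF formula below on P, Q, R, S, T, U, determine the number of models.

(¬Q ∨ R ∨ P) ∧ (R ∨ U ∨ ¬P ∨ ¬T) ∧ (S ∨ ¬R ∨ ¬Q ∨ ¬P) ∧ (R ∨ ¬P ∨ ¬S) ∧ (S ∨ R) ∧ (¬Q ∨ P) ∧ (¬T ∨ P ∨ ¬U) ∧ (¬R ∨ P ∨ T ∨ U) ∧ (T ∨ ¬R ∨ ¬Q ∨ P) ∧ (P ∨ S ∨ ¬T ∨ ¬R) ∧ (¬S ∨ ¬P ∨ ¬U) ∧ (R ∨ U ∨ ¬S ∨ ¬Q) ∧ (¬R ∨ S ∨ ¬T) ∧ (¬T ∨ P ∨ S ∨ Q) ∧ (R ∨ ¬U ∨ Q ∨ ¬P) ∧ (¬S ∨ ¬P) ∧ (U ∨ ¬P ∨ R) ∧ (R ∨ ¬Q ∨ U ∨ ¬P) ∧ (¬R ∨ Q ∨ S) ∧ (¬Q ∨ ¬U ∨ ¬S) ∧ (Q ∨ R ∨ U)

There are 2^6 = 64 truth assignments over (P, Q, R, S, T, U).
Split on S. With S = True, the clauses containing S are satisfied and ¬S drops from the rest; 3 of the 2^5 = 32 assignments to the other variables satisfy what remains.
With S = False, by the same count on the reduced clause set, 0 assignments work.
(One model: P=F, Q=F, R=F, S=T, T=F, U=T.)
Total: 3 + 0 = 3.

3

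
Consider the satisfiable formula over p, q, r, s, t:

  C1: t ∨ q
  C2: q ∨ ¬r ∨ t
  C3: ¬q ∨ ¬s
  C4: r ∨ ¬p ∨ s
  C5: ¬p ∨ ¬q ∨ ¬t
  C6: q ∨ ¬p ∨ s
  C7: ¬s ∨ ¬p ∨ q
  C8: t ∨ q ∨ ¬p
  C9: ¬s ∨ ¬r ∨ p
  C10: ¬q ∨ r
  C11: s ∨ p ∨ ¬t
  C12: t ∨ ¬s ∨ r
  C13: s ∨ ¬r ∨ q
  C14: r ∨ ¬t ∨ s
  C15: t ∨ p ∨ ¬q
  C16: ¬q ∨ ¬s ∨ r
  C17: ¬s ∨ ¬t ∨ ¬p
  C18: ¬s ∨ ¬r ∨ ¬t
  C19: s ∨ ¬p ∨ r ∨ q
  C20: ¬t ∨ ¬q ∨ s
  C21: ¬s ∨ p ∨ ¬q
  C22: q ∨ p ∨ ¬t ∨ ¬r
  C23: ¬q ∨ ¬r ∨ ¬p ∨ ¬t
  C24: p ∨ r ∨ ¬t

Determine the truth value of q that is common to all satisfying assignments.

True

Suppose q = False.
Unit clause (t) forces t = True.
Suppose p = False.
Unit clause (s) forces s = True.
Unit clause (¬r) forces r = False.
But (r) is also a unit clause — contradiction.
That branch fails; take p = True instead.
Unit clause (s) forces s = True.
But (¬s) is also a unit clause — contradiction.
Either choice for p ends in contradiction.
So every satisfying assignment has q = True.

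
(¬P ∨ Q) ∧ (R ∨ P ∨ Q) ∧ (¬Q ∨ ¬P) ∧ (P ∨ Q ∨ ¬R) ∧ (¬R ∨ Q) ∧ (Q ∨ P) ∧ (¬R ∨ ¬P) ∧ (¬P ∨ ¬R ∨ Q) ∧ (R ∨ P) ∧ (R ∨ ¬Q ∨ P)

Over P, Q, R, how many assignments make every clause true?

There are 2^3 = 8 truth assignments over (P, Q, R).
Split on P. With P = True, the clauses containing P are satisfied and ¬P drops from the rest; 0 of the 2^2 = 4 assignments to the other variables satisfy what remains.
With P = False, by the same count on the reduced clause set, 1 assignment works.
Total: 0 + 1 = 1.

1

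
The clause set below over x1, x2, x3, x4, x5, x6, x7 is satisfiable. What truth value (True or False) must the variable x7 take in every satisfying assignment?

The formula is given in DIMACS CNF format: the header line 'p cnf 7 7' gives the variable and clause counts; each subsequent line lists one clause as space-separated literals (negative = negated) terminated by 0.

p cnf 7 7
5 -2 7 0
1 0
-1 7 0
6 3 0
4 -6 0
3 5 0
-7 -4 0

True

Suppose x7 = False.
(x1) alone gives x1 = True.
But (¬x1) is also a unit clause — contradiction.
So every satisfying assignment has x7 = True.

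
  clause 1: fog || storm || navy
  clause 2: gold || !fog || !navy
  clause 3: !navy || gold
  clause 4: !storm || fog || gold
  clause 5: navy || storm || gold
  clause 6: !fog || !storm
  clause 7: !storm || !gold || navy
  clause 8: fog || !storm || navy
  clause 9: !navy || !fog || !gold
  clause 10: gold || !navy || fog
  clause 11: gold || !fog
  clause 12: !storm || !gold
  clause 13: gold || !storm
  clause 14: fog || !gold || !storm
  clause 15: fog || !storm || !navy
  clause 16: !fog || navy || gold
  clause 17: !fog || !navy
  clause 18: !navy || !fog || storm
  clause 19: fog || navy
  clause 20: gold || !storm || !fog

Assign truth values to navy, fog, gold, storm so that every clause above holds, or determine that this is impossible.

navy=false, fog=true, gold=true, storm=false

Branch on navy: set navy = false.
From the singleton clause (fog), fog = true.
From the singleton clause (!storm), storm = false.
From the singleton clause (gold), gold = true.
Every clause now holds.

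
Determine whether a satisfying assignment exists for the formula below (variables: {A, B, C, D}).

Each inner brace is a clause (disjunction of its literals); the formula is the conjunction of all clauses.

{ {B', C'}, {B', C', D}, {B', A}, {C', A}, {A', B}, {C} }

No, unsatisfiable

The clause (C) is unit, so C = 1.
The clause (B') is unit, so B = 0.
The clause (A) is unit, so A = 1.
That conflicts with the unit clause (A').
No assignment satisfies every clause.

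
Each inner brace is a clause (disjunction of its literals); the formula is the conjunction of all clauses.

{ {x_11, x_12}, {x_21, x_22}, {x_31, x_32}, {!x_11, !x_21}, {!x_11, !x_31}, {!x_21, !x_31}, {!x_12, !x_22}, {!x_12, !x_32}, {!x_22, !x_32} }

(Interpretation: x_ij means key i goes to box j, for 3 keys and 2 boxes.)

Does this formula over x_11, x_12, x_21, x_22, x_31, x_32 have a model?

Unsatisfiable

Case x_11 = true:
From the singleton clause (!x_21), x_21 = false.
From the singleton clause (x_22), x_22 = true.
From the singleton clause (!x_31), x_31 = false.
From the singleton clause (x_32), x_32 = true.
That conflicts with the unit clause (!x_32).
Backtrack on x_11: now try x_11 = false.
From the singleton clause (x_12), x_12 = true.
From the singleton clause (!x_22), x_22 = false.
From the singleton clause (x_21), x_21 = true.
From the singleton clause (!x_31), x_31 = false.
From the singleton clause (x_32), x_32 = true.
That conflicts with the unit clause (!x_32).
Either choice for x_11 ends in contradiction.
No assignment satisfies every clause.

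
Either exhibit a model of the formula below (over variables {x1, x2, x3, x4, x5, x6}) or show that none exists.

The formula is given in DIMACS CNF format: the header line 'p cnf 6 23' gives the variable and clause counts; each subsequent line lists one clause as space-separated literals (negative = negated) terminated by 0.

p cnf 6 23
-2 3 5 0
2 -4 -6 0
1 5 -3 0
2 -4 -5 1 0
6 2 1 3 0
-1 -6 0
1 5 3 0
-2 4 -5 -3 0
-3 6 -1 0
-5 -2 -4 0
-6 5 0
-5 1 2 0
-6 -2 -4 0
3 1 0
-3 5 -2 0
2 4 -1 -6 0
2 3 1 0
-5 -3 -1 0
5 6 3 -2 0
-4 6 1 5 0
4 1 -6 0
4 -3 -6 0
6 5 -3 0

Suppose x1 = True.
The clause (¬x6) is unit, so x6 = False.
The clause (¬x3) is unit, so x3 = False.
Suppose x2 = False.
Every clause is now satisfied; x4, x5 are unconstrained.

x1 ↦ True, x2 ↦ False, x3 ↦ False, x4 ↦ True, x5 ↦ True, x6 ↦ False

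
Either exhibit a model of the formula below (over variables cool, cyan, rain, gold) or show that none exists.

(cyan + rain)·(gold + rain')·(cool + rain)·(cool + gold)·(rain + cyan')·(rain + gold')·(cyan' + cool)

Branch on cyan: set cyan = 0.
Unit clause (rain) forces rain = 1.
Unit clause (gold) forces gold = 1.
No clause remains; cool is free.

cool ↦ 0; cyan ↦ 0; rain ↦ 1; gold ↦ 1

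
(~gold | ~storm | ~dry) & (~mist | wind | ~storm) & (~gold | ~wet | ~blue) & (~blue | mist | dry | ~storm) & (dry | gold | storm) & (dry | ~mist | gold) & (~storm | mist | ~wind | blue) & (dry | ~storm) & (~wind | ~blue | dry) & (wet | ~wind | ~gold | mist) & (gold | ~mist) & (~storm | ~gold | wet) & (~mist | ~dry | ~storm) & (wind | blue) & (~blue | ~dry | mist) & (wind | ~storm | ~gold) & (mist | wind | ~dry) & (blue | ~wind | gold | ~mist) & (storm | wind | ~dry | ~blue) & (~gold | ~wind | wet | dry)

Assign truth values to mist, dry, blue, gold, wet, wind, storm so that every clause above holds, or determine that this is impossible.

Case dry = 1:
Case gold = 1:
The clause (~storm) is unit, so storm = 0.
Case wet = 0:
Case wind = 1:
The clause (mist) is unit, so mist = 1.
Every clause is now satisfied; blue is unconstrained.

mist ↦ 1,  dry ↦ 1,  blue ↦ 1,  gold ↦ 1,  wet ↦ 0,  wind ↦ 1,  storm ↦ 0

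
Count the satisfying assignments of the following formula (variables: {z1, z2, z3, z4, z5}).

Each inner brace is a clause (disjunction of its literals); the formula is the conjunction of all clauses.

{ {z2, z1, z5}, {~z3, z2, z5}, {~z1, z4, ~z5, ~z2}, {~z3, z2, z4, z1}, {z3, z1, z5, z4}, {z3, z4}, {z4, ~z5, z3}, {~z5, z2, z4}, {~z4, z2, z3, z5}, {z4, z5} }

There are 2^5 = 32 truth assignments over (z1, z2, z3, z4, z5).
Split on z2. With z2 = 1, the clauses containing z2 are satisfied and ~z2 drops from the rest; 9 of the 2^4 = 16 assignments to the other variables satisfy what remains.
With z2 = 0, by the same count on the reduced clause set, 4 assignments work.
Total: 9 + 4 = 13.

13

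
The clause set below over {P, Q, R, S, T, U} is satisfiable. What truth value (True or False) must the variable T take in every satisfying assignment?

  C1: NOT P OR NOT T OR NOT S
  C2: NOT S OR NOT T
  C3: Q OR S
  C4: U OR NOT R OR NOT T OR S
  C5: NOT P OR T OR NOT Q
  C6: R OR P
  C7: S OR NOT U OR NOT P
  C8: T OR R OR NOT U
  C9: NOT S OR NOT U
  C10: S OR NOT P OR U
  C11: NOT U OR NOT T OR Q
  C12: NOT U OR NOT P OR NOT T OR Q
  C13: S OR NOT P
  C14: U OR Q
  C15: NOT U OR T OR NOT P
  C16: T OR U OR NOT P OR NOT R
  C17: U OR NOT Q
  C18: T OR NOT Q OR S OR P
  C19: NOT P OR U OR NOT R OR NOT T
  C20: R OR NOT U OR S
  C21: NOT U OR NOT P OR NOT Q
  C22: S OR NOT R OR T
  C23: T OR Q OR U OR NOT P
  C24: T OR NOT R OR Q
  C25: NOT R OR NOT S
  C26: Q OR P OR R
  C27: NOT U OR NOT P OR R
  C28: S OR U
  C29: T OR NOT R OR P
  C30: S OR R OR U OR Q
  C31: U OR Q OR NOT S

True

Suppose T = false.
Branch on Q: set Q = true.
The clause (NOT P) is unit, so P = false.
The clause (R) is unit, so R = true.
That conflicts with the unit clause (NOT R).
That branch fails; take Q = false instead.
The clause (S) is unit, so S = true.
The clause (NOT U) is unit, so U = false.
That conflicts with the unit clause (U).
Neither Q = true nor Q = false works.
So every satisfying assignment has T = True.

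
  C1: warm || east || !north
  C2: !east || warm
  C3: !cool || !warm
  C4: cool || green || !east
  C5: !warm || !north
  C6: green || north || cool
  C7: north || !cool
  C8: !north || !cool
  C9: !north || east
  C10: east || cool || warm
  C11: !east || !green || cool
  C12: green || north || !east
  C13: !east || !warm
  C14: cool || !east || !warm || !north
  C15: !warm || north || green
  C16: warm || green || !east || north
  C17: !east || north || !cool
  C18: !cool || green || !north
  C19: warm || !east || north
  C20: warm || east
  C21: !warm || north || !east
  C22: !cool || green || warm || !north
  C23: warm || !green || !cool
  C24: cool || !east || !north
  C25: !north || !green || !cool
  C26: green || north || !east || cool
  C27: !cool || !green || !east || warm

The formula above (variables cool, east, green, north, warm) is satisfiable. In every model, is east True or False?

False

Suppose east = true.
From the singleton clause (warm), warm = true.
But (!warm) is also a unit clause — contradiction.
So every satisfying assignment has east = False.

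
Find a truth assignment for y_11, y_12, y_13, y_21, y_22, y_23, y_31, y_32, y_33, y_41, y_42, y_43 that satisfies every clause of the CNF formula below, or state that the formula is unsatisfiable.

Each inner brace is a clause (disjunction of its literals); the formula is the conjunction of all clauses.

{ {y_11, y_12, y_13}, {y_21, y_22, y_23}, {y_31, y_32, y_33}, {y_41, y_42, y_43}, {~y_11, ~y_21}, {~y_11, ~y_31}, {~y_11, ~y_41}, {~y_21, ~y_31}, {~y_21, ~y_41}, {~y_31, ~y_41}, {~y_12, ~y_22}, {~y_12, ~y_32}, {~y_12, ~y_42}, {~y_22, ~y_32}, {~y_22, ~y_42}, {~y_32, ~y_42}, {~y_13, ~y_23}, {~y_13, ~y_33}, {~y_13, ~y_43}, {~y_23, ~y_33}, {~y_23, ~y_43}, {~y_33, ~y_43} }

Branch on y_11: set y_11 = 0.
Branch on y_12: set y_12 = 1.
The clause (~y_22) is unit, so y_22 = 0.
The clause (~y_32) is unit, so y_32 = 0.
The clause (~y_42) is unit, so y_42 = 0.
Branch on y_21: set y_21 = 1.
The clause (~y_31) is unit, so y_31 = 0.
The clause (y_33) is unit, so y_33 = 1.
The clause (~y_41) is unit, so y_41 = 0.
The clause (y_43) is unit, so y_43 = 1.
Now (~y_43) is unsatisfied and unit — conflict.
That branch fails; take y_21 = 0 instead.
The clause (y_23) is unit, so y_23 = 1.
The clause (~y_13) is unit, so y_13 = 0.
The clause (~y_33) is unit, so y_33 = 0.
The clause (y_31) is unit, so y_31 = 1.
The clause (~y_41) is unit, so y_41 = 0.
The clause (y_43) is unit, so y_43 = 1.
Now (~y_43) is unsatisfied and unit — conflict.
Neither y_21 = 1 nor y_21 = 0 works.
That branch fails; take y_12 = 0 instead.
The clause (y_13) is unit, so y_13 = 1.
The clause (~y_23) is unit, so y_23 = 0.
The clause (~y_33) is unit, so y_33 = 0.
The clause (~y_43) is unit, so y_43 = 0.
Branch on y_21: set y_21 = 1.
The clause (~y_31) is unit, so y_31 = 0.
The clause (y_32) is unit, so y_32 = 1.
The clause (~y_41) is unit, so y_41 = 0.
The clause (y_42) is unit, so y_42 = 1.
Now (~y_42) is unsatisfied and unit — conflict.
That branch fails; take y_21 = 0 instead.
The clause (y_22) is unit, so y_22 = 1.
The clause (~y_32) is unit, so y_32 = 0.
The clause (y_31) is unit, so y_31 = 1.
The clause (~y_41) is unit, so y_41 = 0.
The clause (y_42) is unit, so y_42 = 1.
Now (~y_42) is unsatisfied and unit — conflict.
Neither y_21 = 1 nor y_21 = 0 works.
Neither y_12 = 1 nor y_12 = 0 works.
That branch fails; take y_11 = 1 instead.
The clause (~y_21) is unit, so y_21 = 0.
The clause (~y_31) is unit, so y_31 = 0.
The clause (~y_41) is unit, so y_41 = 0.
Branch on y_22: set y_22 = 1.
The clause (~y_12) is unit, so y_12 = 0.
The clause (~y_32) is unit, so y_32 = 0.
The clause (y_33) is unit, so y_33 = 1.
The clause (~y_42) is unit, so y_42 = 0.
The clause (y_43) is unit, so y_43 = 1.
Now (~y_43) is unsatisfied and unit — conflict.
That branch fails; take y_22 = 0 instead.
The clause (y_23) is unit, so y_23 = 1.
The clause (~y_13) is unit, so y_13 = 0.
The clause (~y_33) is unit, so y_33 = 0.
The clause (y_32) is unit, so y_32 = 1.
The clause (~y_12) is unit, so y_12 = 0.
The clause (~y_42) is unit, so y_42 = 0.
The clause (y_43) is unit, so y_43 = 1.
Now (~y_43) is unsatisfied and unit — conflict.
Neither y_22 = 1 nor y_22 = 0 works.
Neither y_11 = 1 nor y_11 = 0 works.

UNSATISFIABLE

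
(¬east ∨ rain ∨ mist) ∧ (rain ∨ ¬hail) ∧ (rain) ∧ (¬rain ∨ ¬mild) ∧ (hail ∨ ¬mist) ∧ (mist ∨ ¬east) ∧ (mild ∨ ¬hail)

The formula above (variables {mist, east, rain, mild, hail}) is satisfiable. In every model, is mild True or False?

Suppose mild = True.
Unit clause (rain) forces rain = True.
That conflicts with the unit clause (¬rain).
So every satisfying assignment has mild = False.

False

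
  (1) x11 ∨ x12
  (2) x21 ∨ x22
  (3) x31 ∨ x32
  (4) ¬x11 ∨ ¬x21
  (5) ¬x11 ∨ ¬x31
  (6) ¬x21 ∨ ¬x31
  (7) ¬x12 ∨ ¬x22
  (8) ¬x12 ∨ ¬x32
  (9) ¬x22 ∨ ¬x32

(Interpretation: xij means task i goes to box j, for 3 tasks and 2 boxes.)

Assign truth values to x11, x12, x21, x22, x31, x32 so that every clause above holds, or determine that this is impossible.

UNSATISFIABLE

Case x11 = True:
From the singleton clause (¬x21), x21 = False.
From the singleton clause (x22), x22 = True.
From the singleton clause (¬x31), x31 = False.
From the singleton clause (x32), x32 = True.
But (¬x32) is also a unit clause — contradiction.
That branch fails; take x11 = False instead.
From the singleton clause (x12), x12 = True.
From the singleton clause (¬x22), x22 = False.
From the singleton clause (x21), x21 = True.
From the singleton clause (¬x31), x31 = False.
From the singleton clause (x32), x32 = True.
But (¬x32) is also a unit clause — contradiction.
Neither x11 = True nor x11 = False works.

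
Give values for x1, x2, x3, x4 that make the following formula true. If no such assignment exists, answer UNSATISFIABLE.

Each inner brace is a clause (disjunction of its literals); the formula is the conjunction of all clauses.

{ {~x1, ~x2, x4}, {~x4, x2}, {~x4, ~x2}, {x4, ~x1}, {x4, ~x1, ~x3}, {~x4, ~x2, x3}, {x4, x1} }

Branch on x4: set x4 = 0.
(~x1) alone gives x1 = 0.
That conflicts with the unit clause (x1).
That branch fails; take x4 = 1 instead.
(x2) alone gives x2 = 1.
That conflicts with the unit clause (~x2).
Neither x4 = 1 nor x4 = 0 works.

UNSATISFIABLE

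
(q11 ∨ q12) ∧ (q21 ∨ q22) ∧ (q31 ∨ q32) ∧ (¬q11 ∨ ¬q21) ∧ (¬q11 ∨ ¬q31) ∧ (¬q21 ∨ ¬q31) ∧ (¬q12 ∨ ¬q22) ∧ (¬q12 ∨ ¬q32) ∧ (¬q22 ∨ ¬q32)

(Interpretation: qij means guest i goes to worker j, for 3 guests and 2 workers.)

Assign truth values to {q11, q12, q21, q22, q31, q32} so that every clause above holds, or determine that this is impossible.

UNSATISFIABLE

Branch on q11: set q11 = True.
Unit clause (¬q21) forces q21 = False.
Unit clause (q22) forces q22 = True.
Unit clause (¬q31) forces q31 = False.
Unit clause (q32) forces q32 = True.
That conflicts with the unit clause (¬q32).
Backtrack on q11: now try q11 = False.
Unit clause (q12) forces q12 = True.
Unit clause (¬q22) forces q22 = False.
Unit clause (q21) forces q21 = True.
Unit clause (¬q31) forces q31 = False.
Unit clause (q32) forces q32 = True.
That conflicts with the unit clause (¬q32).
Both values of q11 lead to a conflict.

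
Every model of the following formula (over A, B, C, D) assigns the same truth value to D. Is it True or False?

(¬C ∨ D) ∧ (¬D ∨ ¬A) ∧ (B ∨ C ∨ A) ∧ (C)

True

Suppose D = False.
From the singleton clause (¬C), C = False.
But (C) is also a unit clause — contradiction.
So every satisfying assignment has D = True.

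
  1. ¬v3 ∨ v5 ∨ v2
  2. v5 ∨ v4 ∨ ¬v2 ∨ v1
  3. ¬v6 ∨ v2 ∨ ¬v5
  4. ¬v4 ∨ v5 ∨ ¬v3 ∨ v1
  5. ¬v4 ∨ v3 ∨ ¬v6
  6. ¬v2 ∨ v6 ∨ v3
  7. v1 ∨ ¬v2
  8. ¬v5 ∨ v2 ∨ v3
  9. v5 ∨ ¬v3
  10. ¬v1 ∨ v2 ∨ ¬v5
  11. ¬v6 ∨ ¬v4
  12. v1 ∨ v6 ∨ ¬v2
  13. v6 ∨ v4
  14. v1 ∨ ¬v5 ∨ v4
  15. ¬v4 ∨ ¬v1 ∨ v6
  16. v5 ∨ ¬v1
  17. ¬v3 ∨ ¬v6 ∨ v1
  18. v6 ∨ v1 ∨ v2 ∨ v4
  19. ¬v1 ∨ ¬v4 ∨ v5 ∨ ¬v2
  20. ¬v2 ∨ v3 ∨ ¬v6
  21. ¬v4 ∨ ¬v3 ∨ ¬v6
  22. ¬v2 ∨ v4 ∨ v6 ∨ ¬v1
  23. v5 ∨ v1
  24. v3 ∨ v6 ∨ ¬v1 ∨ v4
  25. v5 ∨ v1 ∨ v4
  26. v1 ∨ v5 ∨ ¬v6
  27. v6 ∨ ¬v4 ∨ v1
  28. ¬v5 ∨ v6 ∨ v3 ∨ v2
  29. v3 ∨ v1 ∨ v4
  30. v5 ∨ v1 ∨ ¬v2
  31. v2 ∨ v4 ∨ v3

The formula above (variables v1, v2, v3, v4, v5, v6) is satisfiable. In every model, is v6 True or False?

Suppose v6 = False.
From the singleton clause (v4), v4 = True.
From the singleton clause (¬v1), v1 = False.
But (v1) is also a unit clause — contradiction.
So every satisfying assignment has v6 = True.

True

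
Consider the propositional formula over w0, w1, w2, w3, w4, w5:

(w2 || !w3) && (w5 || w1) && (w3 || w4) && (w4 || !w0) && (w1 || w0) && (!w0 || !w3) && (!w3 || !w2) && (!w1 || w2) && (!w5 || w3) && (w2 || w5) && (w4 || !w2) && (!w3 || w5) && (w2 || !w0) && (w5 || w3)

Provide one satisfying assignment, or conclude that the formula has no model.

Suppose w2 = true.
(!w3) alone gives w3 = false.
(w4) alone gives w4 = true.
(!w5) alone gives w5 = false.
But (w5) is also a unit clause — contradiction.
So w2 must be the other value — set w2 = false.
(!w3) alone gives w3 = false.
(w4) alone gives w4 = true.
(!w1) alone gives w1 = false.
(w5) alone gives w5 = true.
But (!w5) is also a unit clause — contradiction.
Neither w2 = true nor w2 = false works.

UNSATISFIABLE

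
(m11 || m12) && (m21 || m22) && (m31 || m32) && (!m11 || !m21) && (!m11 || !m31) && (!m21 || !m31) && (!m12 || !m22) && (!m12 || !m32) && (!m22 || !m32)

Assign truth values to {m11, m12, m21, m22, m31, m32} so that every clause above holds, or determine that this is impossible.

Case m11 = true:
The clause (!m21) is unit, so m21 = false.
The clause (m22) is unit, so m22 = true.
The clause (!m31) is unit, so m31 = false.
The clause (m32) is unit, so m32 = true.
That conflicts with the unit clause (!m32).
That branch fails; take m11 = false instead.
The clause (m12) is unit, so m12 = true.
The clause (!m22) is unit, so m22 = false.
The clause (m21) is unit, so m21 = true.
The clause (!m31) is unit, so m31 = false.
The clause (m32) is unit, so m32 = true.
That conflicts with the unit clause (!m32).
Both values of m11 lead to a conflict.

UNSATISFIABLE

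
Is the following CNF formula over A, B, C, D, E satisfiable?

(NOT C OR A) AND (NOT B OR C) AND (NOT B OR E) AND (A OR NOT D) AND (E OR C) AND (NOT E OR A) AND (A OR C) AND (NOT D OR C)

Suppose C = true.
Unit clause (A) forces A = true.
Suppose B = false.
All clauses hold; D, E can take either value.
A satisfying assignment: A=true, B=false, C=true, D=true, E=true.

Satisfiable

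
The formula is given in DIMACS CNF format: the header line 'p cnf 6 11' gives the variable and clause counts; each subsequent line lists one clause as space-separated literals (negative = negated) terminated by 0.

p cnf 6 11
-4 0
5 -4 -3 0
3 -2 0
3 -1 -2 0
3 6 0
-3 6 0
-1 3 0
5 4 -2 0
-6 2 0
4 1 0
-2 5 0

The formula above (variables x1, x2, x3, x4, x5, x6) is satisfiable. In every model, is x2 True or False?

Suppose x2 = False.
Unit clause (¬x4) forces x4 = False.
Unit clause (¬x6) forces x6 = False.
Unit clause (x3) forces x3 = True.
But (¬x3) is also a unit clause — contradiction.
So every satisfying assignment has x2 = True.

True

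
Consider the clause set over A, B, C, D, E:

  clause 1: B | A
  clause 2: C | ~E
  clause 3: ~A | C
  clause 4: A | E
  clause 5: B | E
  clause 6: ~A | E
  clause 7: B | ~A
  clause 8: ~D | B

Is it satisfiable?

Suppose B = 1.
Suppose C = 1.
Suppose A = 1.
From the singleton clause (E), E = 1.
Every clause is now satisfied; D is unconstrained.
A satisfying assignment: A ↦ 1; B ↦ 1; C ↦ 1; D ↦ 1; E ↦ 1.

Yes, satisfiable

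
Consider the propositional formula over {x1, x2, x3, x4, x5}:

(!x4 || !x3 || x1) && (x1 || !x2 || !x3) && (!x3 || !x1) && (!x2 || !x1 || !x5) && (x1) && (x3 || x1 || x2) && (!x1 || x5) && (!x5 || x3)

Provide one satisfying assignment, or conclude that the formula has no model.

Unit clause (x1) forces x1 = true.
Unit clause (!x3) forces x3 = false.
Unit clause (x5) forces x5 = true.
That conflicts with the unit clause (!x5).

UNSATISFIABLE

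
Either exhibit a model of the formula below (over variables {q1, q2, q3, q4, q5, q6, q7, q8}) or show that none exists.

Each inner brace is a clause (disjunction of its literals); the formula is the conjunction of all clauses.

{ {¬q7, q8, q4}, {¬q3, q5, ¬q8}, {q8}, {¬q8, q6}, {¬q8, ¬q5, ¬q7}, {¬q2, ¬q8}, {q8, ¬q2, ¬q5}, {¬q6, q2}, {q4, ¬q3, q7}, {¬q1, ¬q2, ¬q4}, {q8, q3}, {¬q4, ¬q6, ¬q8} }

Unit clause (q8) forces q8 = True.
Unit clause (q6) forces q6 = True.
Unit clause (¬q2) forces q2 = False.
But (q2) is also a unit clause — contradiction.

UNSATISFIABLE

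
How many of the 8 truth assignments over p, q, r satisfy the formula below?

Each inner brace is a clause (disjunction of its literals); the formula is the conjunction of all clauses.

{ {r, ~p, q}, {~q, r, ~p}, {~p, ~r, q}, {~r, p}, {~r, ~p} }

There are 2^3 = 8 truth assignments over (p, q, r).
Split on r. With r = 1, the clauses containing r are satisfied and ~r drops from the rest; 0 of the 2^2 = 4 assignments to the other variables satisfy what remains.
With r = 0, by the same count on the reduced clause set, 2 assignments work.
(One model: p=F, q=F, r=F.)
Total: 0 + 2 = 2.

2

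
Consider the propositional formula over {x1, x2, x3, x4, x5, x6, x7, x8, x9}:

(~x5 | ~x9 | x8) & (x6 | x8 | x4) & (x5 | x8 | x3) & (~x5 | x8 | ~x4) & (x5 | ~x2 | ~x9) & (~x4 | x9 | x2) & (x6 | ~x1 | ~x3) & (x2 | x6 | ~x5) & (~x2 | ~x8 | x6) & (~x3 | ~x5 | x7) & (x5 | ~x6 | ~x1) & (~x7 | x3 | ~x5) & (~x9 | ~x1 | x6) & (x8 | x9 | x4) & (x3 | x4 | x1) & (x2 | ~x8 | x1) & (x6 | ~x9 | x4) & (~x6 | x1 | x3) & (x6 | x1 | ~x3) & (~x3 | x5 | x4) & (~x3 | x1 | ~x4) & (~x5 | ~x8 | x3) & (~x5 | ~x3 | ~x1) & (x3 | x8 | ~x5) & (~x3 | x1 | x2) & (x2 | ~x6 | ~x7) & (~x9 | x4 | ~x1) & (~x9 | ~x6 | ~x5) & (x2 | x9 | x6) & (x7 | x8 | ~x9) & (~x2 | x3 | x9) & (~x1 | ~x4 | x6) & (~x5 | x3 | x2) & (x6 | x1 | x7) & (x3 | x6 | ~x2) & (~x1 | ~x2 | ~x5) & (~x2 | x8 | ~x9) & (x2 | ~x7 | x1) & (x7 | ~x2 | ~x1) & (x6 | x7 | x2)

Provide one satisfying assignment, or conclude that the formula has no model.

Branch on x5: set x5 = 1.
Branch on x9: set x9 = 0.
Branch on x8: set x8 = 1.
Unit clause (x3) forces x3 = 1.
Unit clause (x7) forces x7 = 1.
Unit clause (~x1) forces x1 = 0.
Unit clause (x2) forces x2 = 1.
Unit clause (x6) forces x6 = 1.
Unit clause (~x4) forces x4 = 0.
This assignment satisfies each clause.

x1 ↦ 0, x2 ↦ 1, x3 ↦ 1, x4 ↦ 0, x5 ↦ 1, x6 ↦ 1, x7 ↦ 1, x8 ↦ 1, x9 ↦ 0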